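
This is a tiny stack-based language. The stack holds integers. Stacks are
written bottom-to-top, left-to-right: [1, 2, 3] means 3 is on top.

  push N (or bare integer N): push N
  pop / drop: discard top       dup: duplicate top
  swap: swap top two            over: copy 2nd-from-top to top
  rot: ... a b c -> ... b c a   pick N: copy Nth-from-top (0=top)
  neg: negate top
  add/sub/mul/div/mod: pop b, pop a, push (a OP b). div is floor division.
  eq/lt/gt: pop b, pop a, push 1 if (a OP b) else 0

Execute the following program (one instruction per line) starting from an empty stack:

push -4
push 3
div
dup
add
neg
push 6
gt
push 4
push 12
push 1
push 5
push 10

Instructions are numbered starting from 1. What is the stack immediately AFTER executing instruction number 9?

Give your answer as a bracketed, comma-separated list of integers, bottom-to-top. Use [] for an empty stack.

Answer: [0, 4]

Derivation:
Step 1 ('push -4'): [-4]
Step 2 ('push 3'): [-4, 3]
Step 3 ('div'): [-2]
Step 4 ('dup'): [-2, -2]
Step 5 ('add'): [-4]
Step 6 ('neg'): [4]
Step 7 ('push 6'): [4, 6]
Step 8 ('gt'): [0]
Step 9 ('push 4'): [0, 4]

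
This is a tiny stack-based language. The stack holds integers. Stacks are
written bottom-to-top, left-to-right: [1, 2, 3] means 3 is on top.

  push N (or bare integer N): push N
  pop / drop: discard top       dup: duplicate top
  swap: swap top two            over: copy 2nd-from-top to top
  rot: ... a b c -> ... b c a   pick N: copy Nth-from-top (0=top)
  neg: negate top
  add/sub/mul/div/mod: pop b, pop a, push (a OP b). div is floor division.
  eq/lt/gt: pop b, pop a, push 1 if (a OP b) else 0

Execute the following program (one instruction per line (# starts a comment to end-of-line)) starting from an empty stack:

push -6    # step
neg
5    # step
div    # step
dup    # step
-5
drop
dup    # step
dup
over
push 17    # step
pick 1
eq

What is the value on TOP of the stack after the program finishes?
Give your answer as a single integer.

After 'push -6': [-6]
After 'neg': [6]
After 'push 5': [6, 5]
After 'div': [1]
After 'dup': [1, 1]
After 'push -5': [1, 1, -5]
After 'drop': [1, 1]
After 'dup': [1, 1, 1]
After 'dup': [1, 1, 1, 1]
After 'over': [1, 1, 1, 1, 1]
After 'push 17': [1, 1, 1, 1, 1, 17]
After 'pick 1': [1, 1, 1, 1, 1, 17, 1]
After 'eq': [1, 1, 1, 1, 1, 0]

Answer: 0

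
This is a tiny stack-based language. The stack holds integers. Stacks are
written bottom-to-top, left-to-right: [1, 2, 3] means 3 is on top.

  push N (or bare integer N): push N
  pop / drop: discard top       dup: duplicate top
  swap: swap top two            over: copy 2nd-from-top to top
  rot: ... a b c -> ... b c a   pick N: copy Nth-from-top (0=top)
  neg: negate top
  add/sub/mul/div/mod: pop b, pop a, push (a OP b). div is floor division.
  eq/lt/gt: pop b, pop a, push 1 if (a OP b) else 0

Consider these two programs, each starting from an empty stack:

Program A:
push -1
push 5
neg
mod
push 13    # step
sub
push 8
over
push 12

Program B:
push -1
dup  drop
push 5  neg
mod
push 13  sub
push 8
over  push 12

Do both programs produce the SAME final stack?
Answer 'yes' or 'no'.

Answer: yes

Derivation:
Program A trace:
  After 'push -1': [-1]
  After 'push 5': [-1, 5]
  After 'neg': [-1, -5]
  After 'mod': [-1]
  After 'push 13': [-1, 13]
  After 'sub': [-14]
  After 'push 8': [-14, 8]
  After 'over': [-14, 8, -14]
  After 'push 12': [-14, 8, -14, 12]
Program A final stack: [-14, 8, -14, 12]

Program B trace:
  After 'push -1': [-1]
  After 'dup': [-1, -1]
  After 'drop': [-1]
  After 'push 5': [-1, 5]
  After 'neg': [-1, -5]
  After 'mod': [-1]
  After 'push 13': [-1, 13]
  After 'sub': [-14]
  After 'push 8': [-14, 8]
  After 'over': [-14, 8, -14]
  After 'push 12': [-14, 8, -14, 12]
Program B final stack: [-14, 8, -14, 12]
Same: yes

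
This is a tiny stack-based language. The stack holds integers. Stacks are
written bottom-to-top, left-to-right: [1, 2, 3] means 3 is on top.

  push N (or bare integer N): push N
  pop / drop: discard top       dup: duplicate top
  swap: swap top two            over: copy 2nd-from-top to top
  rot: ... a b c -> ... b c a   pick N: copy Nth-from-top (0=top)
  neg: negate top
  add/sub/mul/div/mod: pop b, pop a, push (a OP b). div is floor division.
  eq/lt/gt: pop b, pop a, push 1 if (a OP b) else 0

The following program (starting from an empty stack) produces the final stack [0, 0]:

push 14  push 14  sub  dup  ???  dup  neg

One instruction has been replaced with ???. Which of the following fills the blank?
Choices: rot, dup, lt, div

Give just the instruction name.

Stack before ???: [0, 0]
Stack after ???:  [0]
Checking each choice:
  rot: stack underflow (need 3, have 2)
  dup: produces [0, 0, 0, 0]
  lt: MATCH
  div: division by zero


Answer: lt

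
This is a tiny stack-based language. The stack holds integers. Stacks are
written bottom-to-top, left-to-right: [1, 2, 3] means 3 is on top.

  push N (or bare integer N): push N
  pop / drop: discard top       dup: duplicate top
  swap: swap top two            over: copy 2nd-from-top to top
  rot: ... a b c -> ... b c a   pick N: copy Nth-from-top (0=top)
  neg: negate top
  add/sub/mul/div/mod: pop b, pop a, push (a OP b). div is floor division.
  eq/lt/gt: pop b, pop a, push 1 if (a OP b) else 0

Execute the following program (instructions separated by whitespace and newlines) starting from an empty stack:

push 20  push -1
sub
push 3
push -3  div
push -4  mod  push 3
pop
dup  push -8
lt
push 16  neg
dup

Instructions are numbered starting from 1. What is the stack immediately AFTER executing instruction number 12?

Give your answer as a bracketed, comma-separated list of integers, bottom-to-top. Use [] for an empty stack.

Answer: [21, -1, -1, -8]

Derivation:
Step 1 ('push 20'): [20]
Step 2 ('push -1'): [20, -1]
Step 3 ('sub'): [21]
Step 4 ('push 3'): [21, 3]
Step 5 ('push -3'): [21, 3, -3]
Step 6 ('div'): [21, -1]
Step 7 ('push -4'): [21, -1, -4]
Step 8 ('mod'): [21, -1]
Step 9 ('push 3'): [21, -1, 3]
Step 10 ('pop'): [21, -1]
Step 11 ('dup'): [21, -1, -1]
Step 12 ('push -8'): [21, -1, -1, -8]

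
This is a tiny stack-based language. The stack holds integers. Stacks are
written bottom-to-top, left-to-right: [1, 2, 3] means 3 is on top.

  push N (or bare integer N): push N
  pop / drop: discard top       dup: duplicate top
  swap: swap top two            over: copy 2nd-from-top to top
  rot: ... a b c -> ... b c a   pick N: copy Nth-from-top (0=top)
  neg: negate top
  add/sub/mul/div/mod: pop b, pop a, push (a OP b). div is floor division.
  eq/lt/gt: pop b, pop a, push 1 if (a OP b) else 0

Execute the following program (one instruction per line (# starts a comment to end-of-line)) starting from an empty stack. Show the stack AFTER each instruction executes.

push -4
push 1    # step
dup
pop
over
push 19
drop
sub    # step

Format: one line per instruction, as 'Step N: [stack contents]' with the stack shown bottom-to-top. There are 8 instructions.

Step 1: [-4]
Step 2: [-4, 1]
Step 3: [-4, 1, 1]
Step 4: [-4, 1]
Step 5: [-4, 1, -4]
Step 6: [-4, 1, -4, 19]
Step 7: [-4, 1, -4]
Step 8: [-4, 5]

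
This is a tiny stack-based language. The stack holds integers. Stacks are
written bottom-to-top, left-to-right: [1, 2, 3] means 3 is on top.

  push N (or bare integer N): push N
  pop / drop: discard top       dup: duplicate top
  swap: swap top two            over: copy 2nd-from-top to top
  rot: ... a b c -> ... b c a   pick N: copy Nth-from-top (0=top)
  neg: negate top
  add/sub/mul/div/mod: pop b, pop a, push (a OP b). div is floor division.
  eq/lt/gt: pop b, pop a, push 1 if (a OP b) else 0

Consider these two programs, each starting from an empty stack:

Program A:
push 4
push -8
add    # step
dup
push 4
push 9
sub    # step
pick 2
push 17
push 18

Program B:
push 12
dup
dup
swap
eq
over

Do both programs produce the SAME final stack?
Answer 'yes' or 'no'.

Answer: no

Derivation:
Program A trace:
  After 'push 4': [4]
  After 'push -8': [4, -8]
  After 'add': [-4]
  After 'dup': [-4, -4]
  After 'push 4': [-4, -4, 4]
  After 'push 9': [-4, -4, 4, 9]
  After 'sub': [-4, -4, -5]
  After 'pick 2': [-4, -4, -5, -4]
  After 'push 17': [-4, -4, -5, -4, 17]
  After 'push 18': [-4, -4, -5, -4, 17, 18]
Program A final stack: [-4, -4, -5, -4, 17, 18]

Program B trace:
  After 'push 12': [12]
  After 'dup': [12, 12]
  After 'dup': [12, 12, 12]
  After 'swap': [12, 12, 12]
  After 'eq': [12, 1]
  After 'over': [12, 1, 12]
Program B final stack: [12, 1, 12]
Same: no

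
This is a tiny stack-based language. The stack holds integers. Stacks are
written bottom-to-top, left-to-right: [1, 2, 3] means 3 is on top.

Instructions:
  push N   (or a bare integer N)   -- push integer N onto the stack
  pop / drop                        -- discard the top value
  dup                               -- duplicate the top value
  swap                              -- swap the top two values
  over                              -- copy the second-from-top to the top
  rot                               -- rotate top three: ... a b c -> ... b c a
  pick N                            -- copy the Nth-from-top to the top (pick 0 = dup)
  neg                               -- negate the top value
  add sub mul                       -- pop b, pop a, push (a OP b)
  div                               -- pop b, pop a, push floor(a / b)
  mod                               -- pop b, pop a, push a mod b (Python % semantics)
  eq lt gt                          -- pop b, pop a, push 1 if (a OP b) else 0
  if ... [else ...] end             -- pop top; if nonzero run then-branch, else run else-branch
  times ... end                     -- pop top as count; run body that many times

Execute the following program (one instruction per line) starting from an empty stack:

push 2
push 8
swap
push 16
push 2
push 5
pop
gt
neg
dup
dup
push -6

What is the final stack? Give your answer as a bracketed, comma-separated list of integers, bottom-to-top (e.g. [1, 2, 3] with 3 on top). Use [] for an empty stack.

After 'push 2': [2]
After 'push 8': [2, 8]
After 'swap': [8, 2]
After 'push 16': [8, 2, 16]
After 'push 2': [8, 2, 16, 2]
After 'push 5': [8, 2, 16, 2, 5]
After 'pop': [8, 2, 16, 2]
After 'gt': [8, 2, 1]
After 'neg': [8, 2, -1]
After 'dup': [8, 2, -1, -1]
After 'dup': [8, 2, -1, -1, -1]
After 'push -6': [8, 2, -1, -1, -1, -6]

Answer: [8, 2, -1, -1, -1, -6]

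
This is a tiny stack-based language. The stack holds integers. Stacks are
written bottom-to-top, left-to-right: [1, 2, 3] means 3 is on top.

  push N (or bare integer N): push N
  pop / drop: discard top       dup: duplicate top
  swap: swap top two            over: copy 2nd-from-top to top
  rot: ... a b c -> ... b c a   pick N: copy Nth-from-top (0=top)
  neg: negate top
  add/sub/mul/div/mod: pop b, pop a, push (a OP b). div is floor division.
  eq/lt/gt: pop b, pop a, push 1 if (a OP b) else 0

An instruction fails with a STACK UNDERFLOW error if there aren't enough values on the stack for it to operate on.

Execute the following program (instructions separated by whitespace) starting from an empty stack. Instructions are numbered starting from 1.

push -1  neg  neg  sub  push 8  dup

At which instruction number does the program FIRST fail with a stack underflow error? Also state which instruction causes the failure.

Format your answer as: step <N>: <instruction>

Answer: step 4: sub

Derivation:
Step 1 ('push -1'): stack = [-1], depth = 1
Step 2 ('neg'): stack = [1], depth = 1
Step 3 ('neg'): stack = [-1], depth = 1
Step 4 ('sub'): needs 2 value(s) but depth is 1 — STACK UNDERFLOW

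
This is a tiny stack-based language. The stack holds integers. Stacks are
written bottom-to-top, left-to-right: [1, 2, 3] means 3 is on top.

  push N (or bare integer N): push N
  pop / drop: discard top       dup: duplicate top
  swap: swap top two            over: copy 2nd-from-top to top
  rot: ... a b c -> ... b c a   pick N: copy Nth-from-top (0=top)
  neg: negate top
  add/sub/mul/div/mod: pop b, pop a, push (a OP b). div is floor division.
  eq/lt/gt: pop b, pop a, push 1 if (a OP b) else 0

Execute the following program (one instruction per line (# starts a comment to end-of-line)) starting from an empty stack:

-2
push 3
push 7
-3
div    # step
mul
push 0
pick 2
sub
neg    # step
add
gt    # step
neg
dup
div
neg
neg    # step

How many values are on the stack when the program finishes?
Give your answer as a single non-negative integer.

After 'push -2': stack = [-2] (depth 1)
After 'push 3': stack = [-2, 3] (depth 2)
After 'push 7': stack = [-2, 3, 7] (depth 3)
After 'push -3': stack = [-2, 3, 7, -3] (depth 4)
After 'div': stack = [-2, 3, -3] (depth 3)
After 'mul': stack = [-2, -9] (depth 2)
After 'push 0': stack = [-2, -9, 0] (depth 3)
After 'pick 2': stack = [-2, -9, 0, -2] (depth 4)
After 'sub': stack = [-2, -9, 2] (depth 3)
After 'neg': stack = [-2, -9, -2] (depth 3)
After 'add': stack = [-2, -11] (depth 2)
After 'gt': stack = [1] (depth 1)
After 'neg': stack = [-1] (depth 1)
After 'dup': stack = [-1, -1] (depth 2)
After 'div': stack = [1] (depth 1)
After 'neg': stack = [-1] (depth 1)
After 'neg': stack = [1] (depth 1)

Answer: 1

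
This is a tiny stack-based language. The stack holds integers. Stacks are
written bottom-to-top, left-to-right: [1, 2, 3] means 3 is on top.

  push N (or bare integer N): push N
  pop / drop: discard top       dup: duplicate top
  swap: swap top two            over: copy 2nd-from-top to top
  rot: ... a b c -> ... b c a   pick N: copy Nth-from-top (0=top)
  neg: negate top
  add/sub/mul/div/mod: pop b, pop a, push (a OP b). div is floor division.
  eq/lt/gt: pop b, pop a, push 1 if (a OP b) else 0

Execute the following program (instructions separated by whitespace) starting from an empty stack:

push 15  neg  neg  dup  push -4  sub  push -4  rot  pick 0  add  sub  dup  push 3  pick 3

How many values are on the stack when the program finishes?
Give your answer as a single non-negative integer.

Answer: 5

Derivation:
After 'push 15': stack = [15] (depth 1)
After 'neg': stack = [-15] (depth 1)
After 'neg': stack = [15] (depth 1)
After 'dup': stack = [15, 15] (depth 2)
After 'push -4': stack = [15, 15, -4] (depth 3)
After 'sub': stack = [15, 19] (depth 2)
After 'push -4': stack = [15, 19, -4] (depth 3)
After 'rot': stack = [19, -4, 15] (depth 3)
After 'pick 0': stack = [19, -4, 15, 15] (depth 4)
After 'add': stack = [19, -4, 30] (depth 3)
After 'sub': stack = [19, -34] (depth 2)
After 'dup': stack = [19, -34, -34] (depth 3)
After 'push 3': stack = [19, -34, -34, 3] (depth 4)
After 'pick 3': stack = [19, -34, -34, 3, 19] (depth 5)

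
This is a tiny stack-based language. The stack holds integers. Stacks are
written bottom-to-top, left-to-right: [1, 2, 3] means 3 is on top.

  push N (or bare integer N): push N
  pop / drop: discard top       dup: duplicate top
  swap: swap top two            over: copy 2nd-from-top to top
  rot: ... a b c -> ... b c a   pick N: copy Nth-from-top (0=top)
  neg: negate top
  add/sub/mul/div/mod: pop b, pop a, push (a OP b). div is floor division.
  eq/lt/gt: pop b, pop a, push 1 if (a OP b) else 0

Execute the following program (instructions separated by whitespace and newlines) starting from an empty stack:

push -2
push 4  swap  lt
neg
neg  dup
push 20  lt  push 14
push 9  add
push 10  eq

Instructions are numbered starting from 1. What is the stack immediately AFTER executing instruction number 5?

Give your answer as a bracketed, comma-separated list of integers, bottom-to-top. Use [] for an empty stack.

Answer: [0]

Derivation:
Step 1 ('push -2'): [-2]
Step 2 ('push 4'): [-2, 4]
Step 3 ('swap'): [4, -2]
Step 4 ('lt'): [0]
Step 5 ('neg'): [0]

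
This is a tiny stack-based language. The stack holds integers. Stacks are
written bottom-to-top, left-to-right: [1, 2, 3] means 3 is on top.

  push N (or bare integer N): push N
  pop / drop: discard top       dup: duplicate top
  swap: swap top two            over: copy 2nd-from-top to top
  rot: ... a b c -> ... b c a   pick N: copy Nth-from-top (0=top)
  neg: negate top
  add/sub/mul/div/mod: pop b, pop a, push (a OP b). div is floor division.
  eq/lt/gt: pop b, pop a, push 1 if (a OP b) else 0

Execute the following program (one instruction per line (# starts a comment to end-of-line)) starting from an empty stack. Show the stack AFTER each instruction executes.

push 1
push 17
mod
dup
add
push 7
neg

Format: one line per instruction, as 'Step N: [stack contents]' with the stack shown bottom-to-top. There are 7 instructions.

Step 1: [1]
Step 2: [1, 17]
Step 3: [1]
Step 4: [1, 1]
Step 5: [2]
Step 6: [2, 7]
Step 7: [2, -7]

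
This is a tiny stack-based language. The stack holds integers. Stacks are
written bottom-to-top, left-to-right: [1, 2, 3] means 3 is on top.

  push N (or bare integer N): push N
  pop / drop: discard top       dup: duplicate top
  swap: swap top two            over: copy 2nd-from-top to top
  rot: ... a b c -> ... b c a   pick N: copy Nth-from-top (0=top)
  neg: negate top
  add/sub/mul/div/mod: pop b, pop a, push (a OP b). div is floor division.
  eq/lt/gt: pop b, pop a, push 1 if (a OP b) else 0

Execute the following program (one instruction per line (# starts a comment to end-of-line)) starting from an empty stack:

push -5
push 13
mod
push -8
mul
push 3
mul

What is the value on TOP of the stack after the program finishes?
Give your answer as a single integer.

After 'push -5': [-5]
After 'push 13': [-5, 13]
After 'mod': [8]
After 'push -8': [8, -8]
After 'mul': [-64]
After 'push 3': [-64, 3]
After 'mul': [-192]

Answer: -192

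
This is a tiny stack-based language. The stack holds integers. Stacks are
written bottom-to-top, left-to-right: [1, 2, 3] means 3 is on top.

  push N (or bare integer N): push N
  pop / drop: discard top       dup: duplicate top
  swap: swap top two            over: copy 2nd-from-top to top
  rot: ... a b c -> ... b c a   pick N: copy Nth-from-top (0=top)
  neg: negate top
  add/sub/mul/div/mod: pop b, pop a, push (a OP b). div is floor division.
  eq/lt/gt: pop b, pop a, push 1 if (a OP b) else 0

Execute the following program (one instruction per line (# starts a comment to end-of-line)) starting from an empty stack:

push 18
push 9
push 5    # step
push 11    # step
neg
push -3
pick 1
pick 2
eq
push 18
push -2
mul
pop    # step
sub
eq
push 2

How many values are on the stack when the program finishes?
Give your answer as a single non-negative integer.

After 'push 18': stack = [18] (depth 1)
After 'push 9': stack = [18, 9] (depth 2)
After 'push 5': stack = [18, 9, 5] (depth 3)
After 'push 11': stack = [18, 9, 5, 11] (depth 4)
After 'neg': stack = [18, 9, 5, -11] (depth 4)
After 'push -3': stack = [18, 9, 5, -11, -3] (depth 5)
After 'pick 1': stack = [18, 9, 5, -11, -3, -11] (depth 6)
After 'pick 2': stack = [18, 9, 5, -11, -3, -11, -11] (depth 7)
After 'eq': stack = [18, 9, 5, -11, -3, 1] (depth 6)
After 'push 18': stack = [18, 9, 5, -11, -3, 1, 18] (depth 7)
After 'push -2': stack = [18, 9, 5, -11, -3, 1, 18, -2] (depth 8)
After 'mul': stack = [18, 9, 5, -11, -3, 1, -36] (depth 7)
After 'pop': stack = [18, 9, 5, -11, -3, 1] (depth 6)
After 'sub': stack = [18, 9, 5, -11, -4] (depth 5)
After 'eq': stack = [18, 9, 5, 0] (depth 4)
After 'push 2': stack = [18, 9, 5, 0, 2] (depth 5)

Answer: 5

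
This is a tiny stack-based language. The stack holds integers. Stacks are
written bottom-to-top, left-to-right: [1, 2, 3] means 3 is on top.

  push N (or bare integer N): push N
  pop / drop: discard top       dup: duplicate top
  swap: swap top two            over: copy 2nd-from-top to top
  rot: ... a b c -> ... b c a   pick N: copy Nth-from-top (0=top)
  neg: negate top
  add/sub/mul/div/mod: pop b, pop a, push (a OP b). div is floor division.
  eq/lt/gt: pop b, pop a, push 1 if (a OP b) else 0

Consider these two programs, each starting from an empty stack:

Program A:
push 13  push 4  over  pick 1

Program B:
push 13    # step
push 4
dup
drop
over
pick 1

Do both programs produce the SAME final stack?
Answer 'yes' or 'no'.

Program A trace:
  After 'push 13': [13]
  After 'push 4': [13, 4]
  After 'over': [13, 4, 13]
  After 'pick 1': [13, 4, 13, 4]
Program A final stack: [13, 4, 13, 4]

Program B trace:
  After 'push 13': [13]
  After 'push 4': [13, 4]
  After 'dup': [13, 4, 4]
  After 'drop': [13, 4]
  After 'over': [13, 4, 13]
  After 'pick 1': [13, 4, 13, 4]
Program B final stack: [13, 4, 13, 4]
Same: yes

Answer: yes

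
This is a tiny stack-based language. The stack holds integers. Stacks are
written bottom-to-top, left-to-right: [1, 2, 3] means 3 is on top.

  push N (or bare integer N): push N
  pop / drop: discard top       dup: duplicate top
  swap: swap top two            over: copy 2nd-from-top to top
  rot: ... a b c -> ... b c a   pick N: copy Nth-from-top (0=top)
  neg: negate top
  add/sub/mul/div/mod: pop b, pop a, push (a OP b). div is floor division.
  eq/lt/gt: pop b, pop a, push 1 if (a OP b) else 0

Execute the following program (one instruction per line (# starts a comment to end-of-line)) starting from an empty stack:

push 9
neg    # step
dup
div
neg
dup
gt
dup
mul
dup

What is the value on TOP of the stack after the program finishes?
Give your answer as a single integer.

After 'push 9': [9]
After 'neg': [-9]
After 'dup': [-9, -9]
After 'div': [1]
After 'neg': [-1]
After 'dup': [-1, -1]
After 'gt': [0]
After 'dup': [0, 0]
After 'mul': [0]
After 'dup': [0, 0]

Answer: 0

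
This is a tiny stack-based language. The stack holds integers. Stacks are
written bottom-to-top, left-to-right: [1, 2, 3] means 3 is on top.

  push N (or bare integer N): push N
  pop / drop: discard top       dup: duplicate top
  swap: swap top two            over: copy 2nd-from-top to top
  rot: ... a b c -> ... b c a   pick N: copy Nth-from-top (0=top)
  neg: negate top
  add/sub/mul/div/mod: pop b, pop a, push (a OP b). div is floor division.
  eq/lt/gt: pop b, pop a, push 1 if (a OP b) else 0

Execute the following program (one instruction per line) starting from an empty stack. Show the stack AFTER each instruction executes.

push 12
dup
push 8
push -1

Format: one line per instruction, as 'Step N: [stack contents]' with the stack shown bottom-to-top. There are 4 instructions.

Step 1: [12]
Step 2: [12, 12]
Step 3: [12, 12, 8]
Step 4: [12, 12, 8, -1]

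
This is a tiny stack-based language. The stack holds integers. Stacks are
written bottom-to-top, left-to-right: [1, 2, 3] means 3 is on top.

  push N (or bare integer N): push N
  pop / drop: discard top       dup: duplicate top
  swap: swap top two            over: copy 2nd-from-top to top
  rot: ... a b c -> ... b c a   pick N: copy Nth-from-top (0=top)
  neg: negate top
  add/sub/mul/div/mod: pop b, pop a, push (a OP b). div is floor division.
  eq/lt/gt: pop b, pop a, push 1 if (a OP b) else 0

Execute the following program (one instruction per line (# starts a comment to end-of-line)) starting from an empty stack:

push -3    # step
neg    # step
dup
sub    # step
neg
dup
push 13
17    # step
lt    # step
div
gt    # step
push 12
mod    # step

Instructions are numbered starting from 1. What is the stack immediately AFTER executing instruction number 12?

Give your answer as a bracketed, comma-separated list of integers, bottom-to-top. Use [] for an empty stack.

Step 1 ('push -3'): [-3]
Step 2 ('neg'): [3]
Step 3 ('dup'): [3, 3]
Step 4 ('sub'): [0]
Step 5 ('neg'): [0]
Step 6 ('dup'): [0, 0]
Step 7 ('push 13'): [0, 0, 13]
Step 8 ('17'): [0, 0, 13, 17]
Step 9 ('lt'): [0, 0, 1]
Step 10 ('div'): [0, 0]
Step 11 ('gt'): [0]
Step 12 ('push 12'): [0, 12]

Answer: [0, 12]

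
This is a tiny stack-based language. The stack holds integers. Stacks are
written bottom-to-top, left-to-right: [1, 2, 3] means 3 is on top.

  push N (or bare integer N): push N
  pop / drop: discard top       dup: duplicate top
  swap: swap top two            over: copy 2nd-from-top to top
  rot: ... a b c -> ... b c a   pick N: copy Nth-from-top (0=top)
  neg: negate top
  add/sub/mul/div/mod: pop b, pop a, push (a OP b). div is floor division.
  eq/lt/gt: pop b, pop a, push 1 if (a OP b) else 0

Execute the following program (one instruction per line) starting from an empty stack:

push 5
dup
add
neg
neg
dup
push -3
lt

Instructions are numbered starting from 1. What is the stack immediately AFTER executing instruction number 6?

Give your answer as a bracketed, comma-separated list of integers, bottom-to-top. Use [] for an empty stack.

Step 1 ('push 5'): [5]
Step 2 ('dup'): [5, 5]
Step 3 ('add'): [10]
Step 4 ('neg'): [-10]
Step 5 ('neg'): [10]
Step 6 ('dup'): [10, 10]

Answer: [10, 10]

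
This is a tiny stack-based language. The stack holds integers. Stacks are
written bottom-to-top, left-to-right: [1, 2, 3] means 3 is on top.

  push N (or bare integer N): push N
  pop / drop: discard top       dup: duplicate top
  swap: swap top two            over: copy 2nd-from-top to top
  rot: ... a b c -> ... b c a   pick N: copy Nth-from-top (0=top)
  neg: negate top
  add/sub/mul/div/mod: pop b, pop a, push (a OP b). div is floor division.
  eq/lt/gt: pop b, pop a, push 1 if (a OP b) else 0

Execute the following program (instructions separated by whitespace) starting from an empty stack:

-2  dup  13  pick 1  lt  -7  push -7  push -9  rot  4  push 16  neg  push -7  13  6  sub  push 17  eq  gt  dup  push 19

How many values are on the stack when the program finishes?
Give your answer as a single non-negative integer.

Answer: 11

Derivation:
After 'push -2': stack = [-2] (depth 1)
After 'dup': stack = [-2, -2] (depth 2)
After 'push 13': stack = [-2, -2, 13] (depth 3)
After 'pick 1': stack = [-2, -2, 13, -2] (depth 4)
After 'lt': stack = [-2, -2, 0] (depth 3)
After 'push -7': stack = [-2, -2, 0, -7] (depth 4)
After 'push -7': stack = [-2, -2, 0, -7, -7] (depth 5)
After 'push -9': stack = [-2, -2, 0, -7, -7, -9] (depth 6)
After 'rot': stack = [-2, -2, 0, -7, -9, -7] (depth 6)
After 'push 4': stack = [-2, -2, 0, -7, -9, -7, 4] (depth 7)
  ...
After 'neg': stack = [-2, -2, 0, -7, -9, -7, 4, -16] (depth 8)
After 'push -7': stack = [-2, -2, 0, -7, -9, -7, 4, -16, -7] (depth 9)
After 'push 13': stack = [-2, -2, 0, -7, -9, -7, 4, -16, -7, 13] (depth 10)
After 'push 6': stack = [-2, -2, 0, -7, -9, -7, 4, -16, -7, 13, 6] (depth 11)
After 'sub': stack = [-2, -2, 0, -7, -9, -7, 4, -16, -7, 7] (depth 10)
After 'push 17': stack = [-2, -2, 0, -7, -9, -7, 4, -16, -7, 7, 17] (depth 11)
After 'eq': stack = [-2, -2, 0, -7, -9, -7, 4, -16, -7, 0] (depth 10)
After 'gt': stack = [-2, -2, 0, -7, -9, -7, 4, -16, 0] (depth 9)
After 'dup': stack = [-2, -2, 0, -7, -9, -7, 4, -16, 0, 0] (depth 10)
After 'push 19': stack = [-2, -2, 0, -7, -9, -7, 4, -16, 0, 0, 19] (depth 11)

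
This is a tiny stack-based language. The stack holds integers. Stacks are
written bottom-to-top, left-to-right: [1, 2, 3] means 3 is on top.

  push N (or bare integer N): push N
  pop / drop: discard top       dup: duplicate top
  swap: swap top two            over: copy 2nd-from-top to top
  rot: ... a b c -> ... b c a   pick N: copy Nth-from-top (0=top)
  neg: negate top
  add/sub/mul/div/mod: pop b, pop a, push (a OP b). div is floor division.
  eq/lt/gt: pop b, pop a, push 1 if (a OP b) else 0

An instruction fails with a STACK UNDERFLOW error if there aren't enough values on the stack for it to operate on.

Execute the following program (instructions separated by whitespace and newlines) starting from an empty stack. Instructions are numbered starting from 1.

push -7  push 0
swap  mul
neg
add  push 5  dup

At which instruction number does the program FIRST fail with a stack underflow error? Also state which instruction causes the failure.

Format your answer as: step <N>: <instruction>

Answer: step 6: add

Derivation:
Step 1 ('push -7'): stack = [-7], depth = 1
Step 2 ('push 0'): stack = [-7, 0], depth = 2
Step 3 ('swap'): stack = [0, -7], depth = 2
Step 4 ('mul'): stack = [0], depth = 1
Step 5 ('neg'): stack = [0], depth = 1
Step 6 ('add'): needs 2 value(s) but depth is 1 — STACK UNDERFLOW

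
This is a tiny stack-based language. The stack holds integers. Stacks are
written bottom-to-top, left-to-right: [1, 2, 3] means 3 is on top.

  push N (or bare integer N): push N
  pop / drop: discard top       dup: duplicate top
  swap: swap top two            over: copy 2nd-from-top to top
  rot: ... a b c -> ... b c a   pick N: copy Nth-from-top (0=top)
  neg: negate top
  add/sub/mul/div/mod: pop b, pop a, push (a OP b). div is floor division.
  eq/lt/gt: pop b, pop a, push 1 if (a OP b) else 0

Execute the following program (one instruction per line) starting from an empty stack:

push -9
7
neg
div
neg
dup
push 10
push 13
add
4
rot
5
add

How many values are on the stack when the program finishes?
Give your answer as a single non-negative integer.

After 'push -9': stack = [-9] (depth 1)
After 'push 7': stack = [-9, 7] (depth 2)
After 'neg': stack = [-9, -7] (depth 2)
After 'div': stack = [1] (depth 1)
After 'neg': stack = [-1] (depth 1)
After 'dup': stack = [-1, -1] (depth 2)
After 'push 10': stack = [-1, -1, 10] (depth 3)
After 'push 13': stack = [-1, -1, 10, 13] (depth 4)
After 'add': stack = [-1, -1, 23] (depth 3)
After 'push 4': stack = [-1, -1, 23, 4] (depth 4)
After 'rot': stack = [-1, 23, 4, -1] (depth 4)
After 'push 5': stack = [-1, 23, 4, -1, 5] (depth 5)
After 'add': stack = [-1, 23, 4, 4] (depth 4)

Answer: 4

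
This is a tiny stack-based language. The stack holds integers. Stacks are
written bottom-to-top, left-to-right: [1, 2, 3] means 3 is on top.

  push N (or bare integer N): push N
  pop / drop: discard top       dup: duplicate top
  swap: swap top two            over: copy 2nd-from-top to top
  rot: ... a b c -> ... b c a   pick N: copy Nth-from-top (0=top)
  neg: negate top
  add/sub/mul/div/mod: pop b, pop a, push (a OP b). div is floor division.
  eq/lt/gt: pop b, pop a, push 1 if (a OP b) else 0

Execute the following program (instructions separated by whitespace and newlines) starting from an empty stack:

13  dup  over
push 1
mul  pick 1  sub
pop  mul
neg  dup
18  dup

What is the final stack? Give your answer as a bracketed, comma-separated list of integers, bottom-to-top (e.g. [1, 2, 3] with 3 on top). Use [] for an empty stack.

Answer: [-169, -169, 18, 18]

Derivation:
After 'push 13': [13]
After 'dup': [13, 13]
After 'over': [13, 13, 13]
After 'push 1': [13, 13, 13, 1]
After 'mul': [13, 13, 13]
After 'pick 1': [13, 13, 13, 13]
After 'sub': [13, 13, 0]
After 'pop': [13, 13]
After 'mul': [169]
After 'neg': [-169]
After 'dup': [-169, -169]
After 'push 18': [-169, -169, 18]
After 'dup': [-169, -169, 18, 18]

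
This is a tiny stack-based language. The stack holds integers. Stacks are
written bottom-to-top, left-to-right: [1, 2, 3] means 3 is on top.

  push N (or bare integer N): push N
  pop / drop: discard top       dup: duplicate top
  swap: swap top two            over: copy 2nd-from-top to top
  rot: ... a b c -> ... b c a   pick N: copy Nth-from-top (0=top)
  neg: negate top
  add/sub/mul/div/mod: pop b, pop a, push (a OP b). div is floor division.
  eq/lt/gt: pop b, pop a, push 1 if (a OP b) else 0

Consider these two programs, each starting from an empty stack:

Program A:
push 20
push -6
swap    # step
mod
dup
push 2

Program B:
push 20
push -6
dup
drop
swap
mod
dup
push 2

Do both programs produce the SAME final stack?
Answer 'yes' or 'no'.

Answer: yes

Derivation:
Program A trace:
  After 'push 20': [20]
  After 'push -6': [20, -6]
  After 'swap': [-6, 20]
  After 'mod': [14]
  After 'dup': [14, 14]
  After 'push 2': [14, 14, 2]
Program A final stack: [14, 14, 2]

Program B trace:
  After 'push 20': [20]
  After 'push -6': [20, -6]
  After 'dup': [20, -6, -6]
  After 'drop': [20, -6]
  After 'swap': [-6, 20]
  After 'mod': [14]
  After 'dup': [14, 14]
  After 'push 2': [14, 14, 2]
Program B final stack: [14, 14, 2]
Same: yes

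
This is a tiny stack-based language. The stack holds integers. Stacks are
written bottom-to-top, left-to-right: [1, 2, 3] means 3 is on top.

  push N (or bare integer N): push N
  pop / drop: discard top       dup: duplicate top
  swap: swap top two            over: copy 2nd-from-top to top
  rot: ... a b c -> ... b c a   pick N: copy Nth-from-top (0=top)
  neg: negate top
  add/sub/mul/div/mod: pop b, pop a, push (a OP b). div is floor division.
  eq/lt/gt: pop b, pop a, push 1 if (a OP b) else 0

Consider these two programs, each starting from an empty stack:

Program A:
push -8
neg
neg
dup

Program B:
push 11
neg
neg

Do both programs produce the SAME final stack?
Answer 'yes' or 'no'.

Program A trace:
  After 'push -8': [-8]
  After 'neg': [8]
  After 'neg': [-8]
  After 'dup': [-8, -8]
Program A final stack: [-8, -8]

Program B trace:
  After 'push 11': [11]
  After 'neg': [-11]
  After 'neg': [11]
Program B final stack: [11]
Same: no

Answer: no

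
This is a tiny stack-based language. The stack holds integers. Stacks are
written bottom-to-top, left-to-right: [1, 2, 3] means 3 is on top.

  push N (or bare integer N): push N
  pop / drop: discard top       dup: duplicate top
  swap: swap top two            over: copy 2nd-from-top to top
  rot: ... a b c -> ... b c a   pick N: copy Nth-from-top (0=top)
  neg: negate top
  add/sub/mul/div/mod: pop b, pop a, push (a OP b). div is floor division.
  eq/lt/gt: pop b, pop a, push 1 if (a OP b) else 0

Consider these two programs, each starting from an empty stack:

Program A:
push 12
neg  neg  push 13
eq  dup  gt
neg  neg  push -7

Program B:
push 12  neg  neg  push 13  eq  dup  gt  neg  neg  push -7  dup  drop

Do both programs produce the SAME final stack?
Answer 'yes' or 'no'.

Program A trace:
  After 'push 12': [12]
  After 'neg': [-12]
  After 'neg': [12]
  After 'push 13': [12, 13]
  After 'eq': [0]
  After 'dup': [0, 0]
  After 'gt': [0]
  After 'neg': [0]
  After 'neg': [0]
  After 'push -7': [0, -7]
Program A final stack: [0, -7]

Program B trace:
  After 'push 12': [12]
  After 'neg': [-12]
  After 'neg': [12]
  After 'push 13': [12, 13]
  After 'eq': [0]
  After 'dup': [0, 0]
  After 'gt': [0]
  After 'neg': [0]
  After 'neg': [0]
  After 'push -7': [0, -7]
  After 'dup': [0, -7, -7]
  After 'drop': [0, -7]
Program B final stack: [0, -7]
Same: yes

Answer: yes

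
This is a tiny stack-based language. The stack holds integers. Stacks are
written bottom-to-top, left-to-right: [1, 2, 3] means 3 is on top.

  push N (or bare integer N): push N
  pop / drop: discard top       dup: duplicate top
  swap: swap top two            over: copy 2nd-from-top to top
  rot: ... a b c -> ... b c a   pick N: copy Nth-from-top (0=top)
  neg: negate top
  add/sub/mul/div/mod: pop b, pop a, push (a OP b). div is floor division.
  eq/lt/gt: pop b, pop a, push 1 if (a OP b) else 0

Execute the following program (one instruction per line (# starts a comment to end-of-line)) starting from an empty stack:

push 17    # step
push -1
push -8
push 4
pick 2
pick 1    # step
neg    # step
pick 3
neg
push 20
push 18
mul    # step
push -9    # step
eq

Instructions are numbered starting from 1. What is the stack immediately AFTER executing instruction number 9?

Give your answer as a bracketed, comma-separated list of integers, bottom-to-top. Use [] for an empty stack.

Step 1 ('push 17'): [17]
Step 2 ('push -1'): [17, -1]
Step 3 ('push -8'): [17, -1, -8]
Step 4 ('push 4'): [17, -1, -8, 4]
Step 5 ('pick 2'): [17, -1, -8, 4, -1]
Step 6 ('pick 1'): [17, -1, -8, 4, -1, 4]
Step 7 ('neg'): [17, -1, -8, 4, -1, -4]
Step 8 ('pick 3'): [17, -1, -8, 4, -1, -4, -8]
Step 9 ('neg'): [17, -1, -8, 4, -1, -4, 8]

Answer: [17, -1, -8, 4, -1, -4, 8]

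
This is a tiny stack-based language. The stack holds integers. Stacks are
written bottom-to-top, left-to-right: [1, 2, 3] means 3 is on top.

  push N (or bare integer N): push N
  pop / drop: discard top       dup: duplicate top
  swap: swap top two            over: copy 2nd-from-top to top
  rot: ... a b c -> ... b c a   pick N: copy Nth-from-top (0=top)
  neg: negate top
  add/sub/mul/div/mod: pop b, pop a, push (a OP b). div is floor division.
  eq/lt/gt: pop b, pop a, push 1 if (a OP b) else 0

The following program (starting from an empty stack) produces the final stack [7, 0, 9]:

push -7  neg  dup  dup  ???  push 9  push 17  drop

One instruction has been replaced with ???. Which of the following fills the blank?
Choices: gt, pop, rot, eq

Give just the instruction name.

Stack before ???: [7, 7, 7]
Stack after ???:  [7, 0]
Checking each choice:
  gt: MATCH
  pop: produces [7, 7, 9]
  rot: produces [7, 7, 7, 9]
  eq: produces [7, 1, 9]


Answer: gt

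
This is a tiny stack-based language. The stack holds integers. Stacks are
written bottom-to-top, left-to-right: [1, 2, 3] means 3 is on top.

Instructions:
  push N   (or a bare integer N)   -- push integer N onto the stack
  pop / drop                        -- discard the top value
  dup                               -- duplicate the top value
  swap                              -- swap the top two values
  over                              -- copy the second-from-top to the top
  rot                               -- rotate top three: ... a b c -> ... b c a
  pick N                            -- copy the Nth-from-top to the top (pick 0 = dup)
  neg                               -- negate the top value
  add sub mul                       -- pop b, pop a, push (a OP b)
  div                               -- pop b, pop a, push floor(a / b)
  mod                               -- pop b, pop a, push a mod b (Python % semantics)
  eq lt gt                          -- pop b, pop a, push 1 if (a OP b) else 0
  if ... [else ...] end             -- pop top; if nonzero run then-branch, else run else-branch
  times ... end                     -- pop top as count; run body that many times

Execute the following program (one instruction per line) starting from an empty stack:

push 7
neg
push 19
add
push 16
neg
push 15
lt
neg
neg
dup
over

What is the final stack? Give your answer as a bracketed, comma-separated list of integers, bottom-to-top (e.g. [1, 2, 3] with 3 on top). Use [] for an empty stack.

Answer: [12, 1, 1, 1]

Derivation:
After 'push 7': [7]
After 'neg': [-7]
After 'push 19': [-7, 19]
After 'add': [12]
After 'push 16': [12, 16]
After 'neg': [12, -16]
After 'push 15': [12, -16, 15]
After 'lt': [12, 1]
After 'neg': [12, -1]
After 'neg': [12, 1]
After 'dup': [12, 1, 1]
After 'over': [12, 1, 1, 1]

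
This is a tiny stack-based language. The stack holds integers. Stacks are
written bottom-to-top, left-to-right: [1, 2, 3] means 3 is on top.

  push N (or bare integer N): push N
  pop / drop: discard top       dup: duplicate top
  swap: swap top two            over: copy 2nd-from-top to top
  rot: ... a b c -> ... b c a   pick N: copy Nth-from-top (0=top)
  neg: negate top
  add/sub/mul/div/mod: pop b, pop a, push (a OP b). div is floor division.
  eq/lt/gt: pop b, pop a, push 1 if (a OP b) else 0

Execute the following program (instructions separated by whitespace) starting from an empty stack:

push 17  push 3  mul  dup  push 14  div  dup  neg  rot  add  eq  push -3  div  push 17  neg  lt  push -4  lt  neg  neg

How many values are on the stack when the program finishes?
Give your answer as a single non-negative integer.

After 'push 17': stack = [17] (depth 1)
After 'push 3': stack = [17, 3] (depth 2)
After 'mul': stack = [51] (depth 1)
After 'dup': stack = [51, 51] (depth 2)
After 'push 14': stack = [51, 51, 14] (depth 3)
After 'div': stack = [51, 3] (depth 2)
After 'dup': stack = [51, 3, 3] (depth 3)
After 'neg': stack = [51, 3, -3] (depth 3)
After 'rot': stack = [3, -3, 51] (depth 3)
After 'add': stack = [3, 48] (depth 2)
After 'eq': stack = [0] (depth 1)
After 'push -3': stack = [0, -3] (depth 2)
After 'div': stack = [0] (depth 1)
After 'push 17': stack = [0, 17] (depth 2)
After 'neg': stack = [0, -17] (depth 2)
After 'lt': stack = [0] (depth 1)
After 'push -4': stack = [0, -4] (depth 2)
After 'lt': stack = [0] (depth 1)
After 'neg': stack = [0] (depth 1)
After 'neg': stack = [0] (depth 1)

Answer: 1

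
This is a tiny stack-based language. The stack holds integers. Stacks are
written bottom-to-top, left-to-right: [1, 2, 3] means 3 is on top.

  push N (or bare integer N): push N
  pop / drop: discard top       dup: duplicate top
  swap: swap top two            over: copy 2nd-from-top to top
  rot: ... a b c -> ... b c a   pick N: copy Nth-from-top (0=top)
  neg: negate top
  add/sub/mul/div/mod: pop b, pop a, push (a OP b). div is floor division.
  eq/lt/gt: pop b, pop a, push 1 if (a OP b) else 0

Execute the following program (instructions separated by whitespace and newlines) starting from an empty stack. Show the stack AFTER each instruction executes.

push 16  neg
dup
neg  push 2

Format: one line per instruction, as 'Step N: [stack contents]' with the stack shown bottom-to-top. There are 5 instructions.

Step 1: [16]
Step 2: [-16]
Step 3: [-16, -16]
Step 4: [-16, 16]
Step 5: [-16, 16, 2]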